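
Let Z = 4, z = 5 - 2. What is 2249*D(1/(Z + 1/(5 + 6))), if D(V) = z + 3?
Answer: 13494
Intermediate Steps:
z = 3
D(V) = 6 (D(V) = 3 + 3 = 6)
2249*D(1/(Z + 1/(5 + 6))) = 2249*6 = 13494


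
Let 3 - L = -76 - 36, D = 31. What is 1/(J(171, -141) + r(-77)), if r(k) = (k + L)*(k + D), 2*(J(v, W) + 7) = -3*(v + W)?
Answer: -1/1800 ≈ -0.00055556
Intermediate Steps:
J(v, W) = -7 - 3*W/2 - 3*v/2 (J(v, W) = -7 + (-3*(v + W))/2 = -7 + (-3*(W + v))/2 = -7 + (-3*W - 3*v)/2 = -7 + (-3*W/2 - 3*v/2) = -7 - 3*W/2 - 3*v/2)
L = 115 (L = 3 - (-76 - 36) = 3 - 1*(-112) = 3 + 112 = 115)
r(k) = (31 + k)*(115 + k) (r(k) = (k + 115)*(k + 31) = (115 + k)*(31 + k) = (31 + k)*(115 + k))
1/(J(171, -141) + r(-77)) = 1/((-7 - 3/2*(-141) - 3/2*171) + (3565 + (-77)² + 146*(-77))) = 1/((-7 + 423/2 - 513/2) + (3565 + 5929 - 11242)) = 1/(-52 - 1748) = 1/(-1800) = -1/1800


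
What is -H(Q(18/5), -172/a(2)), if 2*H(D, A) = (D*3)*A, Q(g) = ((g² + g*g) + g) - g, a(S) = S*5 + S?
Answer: 13932/25 ≈ 557.28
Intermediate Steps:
a(S) = 6*S (a(S) = 5*S + S = 6*S)
Q(g) = 2*g² (Q(g) = ((g² + g²) + g) - g = (2*g² + g) - g = (g + 2*g²) - g = 2*g²)
H(D, A) = 3*A*D/2 (H(D, A) = ((D*3)*A)/2 = ((3*D)*A)/2 = (3*A*D)/2 = 3*A*D/2)
-H(Q(18/5), -172/a(2)) = -3*(-172/(6*2))*2*(18/5)²/2 = -3*(-172/12)*2*(18*(⅕))²/2 = -3*(-172*1/12)*2*(18/5)²/2 = -3*(-43)*2*(324/25)/(2*3) = -3*(-43)*648/(2*3*25) = -1*(-13932/25) = 13932/25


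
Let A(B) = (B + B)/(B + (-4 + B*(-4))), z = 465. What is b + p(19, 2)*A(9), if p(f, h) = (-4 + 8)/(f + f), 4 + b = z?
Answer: 271493/589 ≈ 460.94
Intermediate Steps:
b = 461 (b = -4 + 465 = 461)
p(f, h) = 2/f (p(f, h) = 4/((2*f)) = 4*(1/(2*f)) = 2/f)
A(B) = 2*B/(-4 - 3*B) (A(B) = (2*B)/(B + (-4 - 4*B)) = (2*B)/(-4 - 3*B) = 2*B/(-4 - 3*B))
b + p(19, 2)*A(9) = 461 + (2/19)*(-2*9/(4 + 3*9)) = 461 + (2*(1/19))*(-2*9/(4 + 27)) = 461 + 2*(-2*9/31)/19 = 461 + 2*(-2*9*1/31)/19 = 461 + (2/19)*(-18/31) = 461 - 36/589 = 271493/589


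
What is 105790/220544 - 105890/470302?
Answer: 6599961105/25930571072 ≈ 0.25452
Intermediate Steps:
105790/220544 - 105890/470302 = 105790*(1/220544) - 105890*1/470302 = 52895/110272 - 52945/235151 = 6599961105/25930571072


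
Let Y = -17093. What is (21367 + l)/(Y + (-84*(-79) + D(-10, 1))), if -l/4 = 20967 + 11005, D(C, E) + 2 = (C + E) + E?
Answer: 35507/3489 ≈ 10.177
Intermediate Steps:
D(C, E) = -2 + C + 2*E (D(C, E) = -2 + ((C + E) + E) = -2 + (C + 2*E) = -2 + C + 2*E)
l = -127888 (l = -4*(20967 + 11005) = -4*31972 = -127888)
(21367 + l)/(Y + (-84*(-79) + D(-10, 1))) = (21367 - 127888)/(-17093 + (-84*(-79) + (-2 - 10 + 2*1))) = -106521/(-17093 + (6636 + (-2 - 10 + 2))) = -106521/(-17093 + (6636 - 10)) = -106521/(-17093 + 6626) = -106521/(-10467) = -106521*(-1/10467) = 35507/3489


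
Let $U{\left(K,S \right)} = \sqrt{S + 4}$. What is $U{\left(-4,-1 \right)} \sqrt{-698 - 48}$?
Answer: $i \sqrt{2238} \approx 47.307 i$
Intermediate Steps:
$U{\left(K,S \right)} = \sqrt{4 + S}$
$U{\left(-4,-1 \right)} \sqrt{-698 - 48} = \sqrt{4 - 1} \sqrt{-698 - 48} = \sqrt{3} \sqrt{-746} = \sqrt{3} i \sqrt{746} = i \sqrt{2238}$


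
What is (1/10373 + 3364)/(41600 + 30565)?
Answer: 11631591/249522515 ≈ 0.046615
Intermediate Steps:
(1/10373 + 3364)/(41600 + 30565) = (1/10373 + 3364)/72165 = (34894773/10373)*(1/72165) = 11631591/249522515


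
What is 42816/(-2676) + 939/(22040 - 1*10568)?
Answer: -60871/3824 ≈ -15.918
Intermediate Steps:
42816/(-2676) + 939/(22040 - 1*10568) = 42816*(-1/2676) + 939/(22040 - 10568) = -16 + 939/11472 = -16 + 939*(1/11472) = -16 + 313/3824 = -60871/3824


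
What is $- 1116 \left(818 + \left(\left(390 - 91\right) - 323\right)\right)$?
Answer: $-886104$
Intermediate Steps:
$- 1116 \left(818 + \left(\left(390 - 91\right) - 323\right)\right) = - 1116 \left(818 + \left(299 - 323\right)\right) = - 1116 \left(818 - 24\right) = \left(-1116\right) 794 = -886104$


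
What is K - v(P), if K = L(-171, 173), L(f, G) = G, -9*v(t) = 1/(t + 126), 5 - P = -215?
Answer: 538723/3114 ≈ 173.00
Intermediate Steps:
P = 220 (P = 5 - 1*(-215) = 5 + 215 = 220)
v(t) = -1/(9*(126 + t)) (v(t) = -1/(9*(t + 126)) = -1/(9*(126 + t)))
K = 173
K - v(P) = 173 - (-1)/(1134 + 9*220) = 173 - (-1)/(1134 + 1980) = 173 - (-1)/3114 = 173 - 1*(-1/3114) = 173 + 1/3114 = 538723/3114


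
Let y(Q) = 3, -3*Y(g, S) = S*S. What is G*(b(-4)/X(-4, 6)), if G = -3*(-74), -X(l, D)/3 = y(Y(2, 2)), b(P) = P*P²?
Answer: 4736/3 ≈ 1578.7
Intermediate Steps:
Y(g, S) = -S²/3 (Y(g, S) = -S*S/3 = -S²/3)
b(P) = P³
X(l, D) = -9 (X(l, D) = -3*3 = -9)
G = 222
G*(b(-4)/X(-4, 6)) = 222*((-4)³/(-9)) = 222*(-64*(-⅑)) = 222*(64/9) = 4736/3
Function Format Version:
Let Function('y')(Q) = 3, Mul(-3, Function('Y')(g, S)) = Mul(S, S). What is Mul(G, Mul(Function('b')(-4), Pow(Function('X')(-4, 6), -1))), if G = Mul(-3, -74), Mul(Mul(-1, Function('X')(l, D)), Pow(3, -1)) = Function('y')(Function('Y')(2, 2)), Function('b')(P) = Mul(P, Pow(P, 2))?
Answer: Rational(4736, 3) ≈ 1578.7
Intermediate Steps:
Function('Y')(g, S) = Mul(Rational(-1, 3), Pow(S, 2)) (Function('Y')(g, S) = Mul(Rational(-1, 3), Mul(S, S)) = Mul(Rational(-1, 3), Pow(S, 2)))
Function('b')(P) = Pow(P, 3)
Function('X')(l, D) = -9 (Function('X')(l, D) = Mul(-3, 3) = -9)
G = 222
Mul(G, Mul(Function('b')(-4), Pow(Function('X')(-4, 6), -1))) = Mul(222, Mul(Pow(-4, 3), Pow(-9, -1))) = Mul(222, Mul(-64, Rational(-1, 9))) = Mul(222, Rational(64, 9)) = Rational(4736, 3)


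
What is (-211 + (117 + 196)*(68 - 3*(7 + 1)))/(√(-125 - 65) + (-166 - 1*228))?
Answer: -2671517/77713 - 13561*I*√190/155426 ≈ -34.377 - 1.2027*I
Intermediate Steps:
(-211 + (117 + 196)*(68 - 3*(7 + 1)))/(√(-125 - 65) + (-166 - 1*228)) = (-211 + 313*(68 - 3*8))/(√(-190) + (-166 - 228)) = (-211 + 313*(68 - 24))/(I*√190 - 394) = (-211 + 313*44)/(-394 + I*√190) = (-211 + 13772)/(-394 + I*√190) = 13561/(-394 + I*√190)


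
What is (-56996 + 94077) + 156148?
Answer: 193229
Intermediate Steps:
(-56996 + 94077) + 156148 = 37081 + 156148 = 193229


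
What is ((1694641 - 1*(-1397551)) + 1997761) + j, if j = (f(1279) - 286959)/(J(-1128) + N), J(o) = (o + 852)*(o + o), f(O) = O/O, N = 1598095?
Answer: 11303517927745/2220751 ≈ 5.0900e+6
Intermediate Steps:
f(O) = 1
J(o) = 2*o*(852 + o) (J(o) = (852 + o)*(2*o) = 2*o*(852 + o))
j = -286958/2220751 (j = (1 - 286959)/(2*(-1128)*(852 - 1128) + 1598095) = -286958/(2*(-1128)*(-276) + 1598095) = -286958/(622656 + 1598095) = -286958/2220751 ≈ -0.12922)
((1694641 - 1*(-1397551)) + 1997761) + j = ((1694641 - 1*(-1397551)) + 1997761) - 286958/2220751 = ((1694641 + 1397551) + 1997761) - 286958/2220751 = (3092192 + 1997761) - 286958/2220751 = 5089953 - 286958/2220751 = 11303517927745/2220751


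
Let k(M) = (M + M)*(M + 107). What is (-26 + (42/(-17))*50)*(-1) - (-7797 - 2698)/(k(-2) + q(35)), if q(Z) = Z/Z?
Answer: 886683/7123 ≈ 124.48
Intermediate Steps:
q(Z) = 1
k(M) = 2*M*(107 + M) (k(M) = (2*M)*(107 + M) = 2*M*(107 + M))
(-26 + (42/(-17))*50)*(-1) - (-7797 - 2698)/(k(-2) + q(35)) = (-26 + (42/(-17))*50)*(-1) - (-7797 - 2698)/(2*(-2)*(107 - 2) + 1) = (-26 + (42*(-1/17))*50)*(-1) - (-10495)/(2*(-2)*105 + 1) = (-26 - 42/17*50)*(-1) - (-10495)/(-420 + 1) = (-26 - 2100/17)*(-1) - (-10495)/(-419) = -2542/17*(-1) - (-10495)*(-1)/419 = 2542/17 - 1*10495/419 = 2542/17 - 10495/419 = 886683/7123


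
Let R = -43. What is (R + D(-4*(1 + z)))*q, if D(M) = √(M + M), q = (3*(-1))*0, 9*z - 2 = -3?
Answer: 0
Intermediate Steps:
z = -⅑ (z = 2/9 + (⅑)*(-3) = 2/9 - ⅓ = -⅑ ≈ -0.11111)
q = 0 (q = -3*0 = 0)
D(M) = √2*√M (D(M) = √(2*M) = √2*√M)
(R + D(-4*(1 + z)))*q = (-43 + √2*√(-4*(1 - ⅑)))*0 = (-43 + √2*√(-4*8/9))*0 = (-43 + √2*√(-32/9))*0 = (-43 + √2*(4*I*√2/3))*0 = (-43 + 8*I/3)*0 = 0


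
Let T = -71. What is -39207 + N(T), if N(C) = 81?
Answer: -39126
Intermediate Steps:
-39207 + N(T) = -39207 + 81 = -39126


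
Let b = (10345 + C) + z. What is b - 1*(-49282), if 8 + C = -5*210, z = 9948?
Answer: 68517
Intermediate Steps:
C = -1058 (C = -8 - 5*210 = -8 - 1050 = -1058)
b = 19235 (b = (10345 - 1058) + 9948 = 9287 + 9948 = 19235)
b - 1*(-49282) = 19235 - 1*(-49282) = 19235 + 49282 = 68517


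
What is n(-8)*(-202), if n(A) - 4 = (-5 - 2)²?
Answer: -10706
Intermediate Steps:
n(A) = 53 (n(A) = 4 + (-5 - 2)² = 4 + (-7)² = 4 + 49 = 53)
n(-8)*(-202) = 53*(-202) = -10706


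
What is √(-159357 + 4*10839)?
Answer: 3*I*√12889 ≈ 340.59*I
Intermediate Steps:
√(-159357 + 4*10839) = √(-159357 + 43356) = √(-116001) = 3*I*√12889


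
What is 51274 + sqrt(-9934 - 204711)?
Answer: 51274 + I*sqrt(214645) ≈ 51274.0 + 463.3*I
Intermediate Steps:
51274 + sqrt(-9934 - 204711) = 51274 + sqrt(-214645) = 51274 + I*sqrt(214645)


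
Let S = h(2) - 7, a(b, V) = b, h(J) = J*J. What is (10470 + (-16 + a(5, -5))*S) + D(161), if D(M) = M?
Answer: 10664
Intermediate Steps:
h(J) = J²
S = -3 (S = 2² - 7 = 4 - 7 = -3)
(10470 + (-16 + a(5, -5))*S) + D(161) = (10470 + (-16 + 5)*(-3)) + 161 = (10470 - 11*(-3)) + 161 = (10470 + 33) + 161 = 10503 + 161 = 10664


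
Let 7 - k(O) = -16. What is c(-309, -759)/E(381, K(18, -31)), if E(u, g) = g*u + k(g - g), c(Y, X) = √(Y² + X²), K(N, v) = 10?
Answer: 3*√74618/3833 ≈ 0.21380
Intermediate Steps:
k(O) = 23 (k(O) = 7 - 1*(-16) = 7 + 16 = 23)
c(Y, X) = √(X² + Y²)
E(u, g) = 23 + g*u (E(u, g) = g*u + 23 = 23 + g*u)
c(-309, -759)/E(381, K(18, -31)) = √((-759)² + (-309)²)/(23 + 10*381) = √(576081 + 95481)/(23 + 3810) = √671562/3833 = (3*√74618)*(1/3833) = 3*√74618/3833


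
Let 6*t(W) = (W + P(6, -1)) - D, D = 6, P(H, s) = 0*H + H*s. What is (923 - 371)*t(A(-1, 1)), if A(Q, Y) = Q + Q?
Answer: -1288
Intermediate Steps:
A(Q, Y) = 2*Q
P(H, s) = H*s (P(H, s) = 0 + H*s = H*s)
t(W) = -2 + W/6 (t(W) = ((W + 6*(-1)) - 1*6)/6 = ((W - 6) - 6)/6 = ((-6 + W) - 6)/6 = (-12 + W)/6 = -2 + W/6)
(923 - 371)*t(A(-1, 1)) = (923 - 371)*(-2 + (2*(-1))/6) = 552*(-2 + (1/6)*(-2)) = 552*(-2 - 1/3) = 552*(-7/3) = -1288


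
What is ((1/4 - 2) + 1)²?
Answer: 9/16 ≈ 0.56250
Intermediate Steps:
((1/4 - 2) + 1)² = ((¼ - 2) + 1)² = (-7/4 + 1)² = (-¾)² = 9/16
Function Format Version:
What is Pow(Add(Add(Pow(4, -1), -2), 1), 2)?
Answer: Rational(9, 16) ≈ 0.56250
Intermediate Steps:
Pow(Add(Add(Pow(4, -1), -2), 1), 2) = Pow(Add(Add(Rational(1, 4), -2), 1), 2) = Pow(Add(Rational(-7, 4), 1), 2) = Pow(Rational(-3, 4), 2) = Rational(9, 16)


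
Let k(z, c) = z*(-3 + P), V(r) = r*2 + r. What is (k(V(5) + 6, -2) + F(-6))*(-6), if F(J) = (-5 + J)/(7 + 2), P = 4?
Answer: -356/3 ≈ -118.67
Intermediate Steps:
V(r) = 3*r (V(r) = 2*r + r = 3*r)
k(z, c) = z (k(z, c) = z*(-3 + 4) = z*1 = z)
F(J) = -5/9 + J/9 (F(J) = (-5 + J)/9 = (-5 + J)*(1/9) = -5/9 + J/9)
(k(V(5) + 6, -2) + F(-6))*(-6) = ((3*5 + 6) + (-5/9 + (1/9)*(-6)))*(-6) = ((15 + 6) + (-5/9 - 2/3))*(-6) = (21 - 11/9)*(-6) = (178/9)*(-6) = -356/3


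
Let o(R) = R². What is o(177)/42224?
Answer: 31329/42224 ≈ 0.74197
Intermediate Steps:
o(177)/42224 = 177²/42224 = 31329*(1/42224) = 31329/42224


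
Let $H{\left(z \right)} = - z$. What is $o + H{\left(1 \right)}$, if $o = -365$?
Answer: $-366$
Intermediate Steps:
$o + H{\left(1 \right)} = -365 - 1 = -366$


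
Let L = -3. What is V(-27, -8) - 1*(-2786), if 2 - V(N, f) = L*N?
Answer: 2707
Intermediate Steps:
V(N, f) = 2 + 3*N (V(N, f) = 2 - (-3)*N = 2 + 3*N)
V(-27, -8) - 1*(-2786) = (2 + 3*(-27)) - 1*(-2786) = (2 - 81) + 2786 = -79 + 2786 = 2707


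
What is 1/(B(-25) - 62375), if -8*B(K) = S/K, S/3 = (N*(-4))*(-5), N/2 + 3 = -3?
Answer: -5/311893 ≈ -1.6031e-5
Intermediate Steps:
N = -12 (N = -6 + 2*(-3) = -6 - 6 = -12)
S = -720 (S = 3*(-12*(-4)*(-5)) = 3*(48*(-5)) = 3*(-240) = -720)
B(K) = 90/K (B(K) = -(-90)/K = 90/K)
1/(B(-25) - 62375) = 1/(90/(-25) - 62375) = 1/(90*(-1/25) - 62375) = 1/(-18/5 - 62375) = 1/(-311893/5) = -5/311893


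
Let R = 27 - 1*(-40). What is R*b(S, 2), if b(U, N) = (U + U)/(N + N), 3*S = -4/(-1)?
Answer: 134/3 ≈ 44.667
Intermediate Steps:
S = 4/3 (S = (-4/(-1))/3 = (-4*(-1))/3 = (⅓)*4 = 4/3 ≈ 1.3333)
R = 67 (R = 27 + 40 = 67)
b(U, N) = U/N (b(U, N) = (2*U)/((2*N)) = (2*U)*(1/(2*N)) = U/N)
R*b(S, 2) = 67*((4/3)/2) = 67*((4/3)*(½)) = 67*(⅔) = 134/3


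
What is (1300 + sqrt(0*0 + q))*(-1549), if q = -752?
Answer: -2013700 - 6196*I*sqrt(47) ≈ -2.0137e+6 - 42478.0*I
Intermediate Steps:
(1300 + sqrt(0*0 + q))*(-1549) = (1300 + sqrt(0*0 - 752))*(-1549) = (1300 + sqrt(0 - 752))*(-1549) = (1300 + sqrt(-752))*(-1549) = (1300 + 4*I*sqrt(47))*(-1549) = -2013700 - 6196*I*sqrt(47)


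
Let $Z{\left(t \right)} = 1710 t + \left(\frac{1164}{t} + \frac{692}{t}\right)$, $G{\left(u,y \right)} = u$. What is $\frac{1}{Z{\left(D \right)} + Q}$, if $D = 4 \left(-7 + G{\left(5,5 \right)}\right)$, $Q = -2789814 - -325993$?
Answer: $- \frac{1}{2477733} \approx -4.0359 \cdot 10^{-7}$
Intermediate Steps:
$Q = -2463821$ ($Q = -2789814 + 325993 = -2463821$)
$D = -8$ ($D = 4 \left(-7 + 5\right) = 4 \left(-2\right) = -8$)
$Z{\left(t \right)} = 1710 t + \frac{1856}{t}$
$\frac{1}{Z{\left(D \right)} + Q} = \frac{1}{\left(1710 \left(-8\right) + \frac{1856}{-8}\right) - 2463821} = \frac{1}{\left(-13680 + 1856 \left(- \frac{1}{8}\right)\right) - 2463821} = \frac{1}{\left(-13680 - 232\right) - 2463821} = \frac{1}{-13912 - 2463821} = \frac{1}{-2477733} = - \frac{1}{2477733}$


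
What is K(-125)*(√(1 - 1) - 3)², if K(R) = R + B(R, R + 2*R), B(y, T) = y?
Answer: -2250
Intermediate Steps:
K(R) = 2*R (K(R) = R + R = 2*R)
K(-125)*(√(1 - 1) - 3)² = (2*(-125))*(√(1 - 1) - 3)² = -250*(√0 - 3)² = -250*(0 - 3)² = -250*(-3)² = -250*9 = -2250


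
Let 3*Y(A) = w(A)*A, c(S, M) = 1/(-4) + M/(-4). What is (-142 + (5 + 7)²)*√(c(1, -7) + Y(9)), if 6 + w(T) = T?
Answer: √42 ≈ 6.4807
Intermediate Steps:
w(T) = -6 + T
c(S, M) = -¼ - M/4 (c(S, M) = 1*(-¼) + M*(-¼) = -¼ - M/4)
Y(A) = A*(-6 + A)/3 (Y(A) = ((-6 + A)*A)/3 = (A*(-6 + A))/3 = A*(-6 + A)/3)
(-142 + (5 + 7)²)*√(c(1, -7) + Y(9)) = (-142 + (5 + 7)²)*√((-¼ - ¼*(-7)) + (⅓)*9*(-6 + 9)) = (-142 + 12²)*√((-¼ + 7/4) + (⅓)*9*3) = (-142 + 144)*√(3/2 + 9) = 2*√(21/2) = 2*(√42/2) = √42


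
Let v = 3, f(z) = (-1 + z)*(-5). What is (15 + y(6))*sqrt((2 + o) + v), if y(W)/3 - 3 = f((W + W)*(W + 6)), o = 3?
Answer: -4242*sqrt(2) ≈ -5999.1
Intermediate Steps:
f(z) = 5 - 5*z
y(W) = 24 - 30*W*(6 + W) (y(W) = 9 + 3*(5 - 5*(W + W)*(W + 6)) = 9 + 3*(5 - 5*2*W*(6 + W)) = 9 + 3*(5 - 10*W*(6 + W)) = 9 + (15 - 30*W*(6 + W)) = 24 - 30*W*(6 + W))
(15 + y(6))*sqrt((2 + o) + v) = (15 + (24 - 30*6*(6 + 6)))*sqrt((2 + 3) + 3) = (15 + (24 - 30*6*12))*sqrt(5 + 3) = (15 + (24 - 2160))*sqrt(8) = (15 - 2136)*(2*sqrt(2)) = -4242*sqrt(2)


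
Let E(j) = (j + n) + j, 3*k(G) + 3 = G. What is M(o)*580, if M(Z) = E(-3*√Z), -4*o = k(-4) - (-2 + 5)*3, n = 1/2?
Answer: 290 - 580*√102 ≈ -5567.7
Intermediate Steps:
n = ½ ≈ 0.50000
k(G) = -1 + G/3
o = 17/6 (o = -((-1 + (⅓)*(-4)) - (-2 + 5)*3)/4 = -((-1 - 4/3) - 3*3)/4 = -(-7/3 - 1*9)/4 = -(-7/3 - 9)/4 = -¼*(-34/3) = 17/6 ≈ 2.8333)
E(j) = ½ + 2*j (E(j) = (j + ½) + j = (½ + j) + j = ½ + 2*j)
M(Z) = ½ - 6*√Z (M(Z) = ½ + 2*(-3*√Z) = ½ - 6*√Z)
M(o)*580 = (½ - √102)*580 = 290 - 580*√102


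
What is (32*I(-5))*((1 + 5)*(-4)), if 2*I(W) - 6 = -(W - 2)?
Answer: -4992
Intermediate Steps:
I(W) = 4 - W/2 (I(W) = 3 + (-(W - 2))/2 = 3 + (-(-2 + W))/2 = 3 + (2 - W)/2 = 3 + (1 - W/2) = 4 - W/2)
(32*I(-5))*((1 + 5)*(-4)) = (32*(4 - 1/2*(-5)))*((1 + 5)*(-4)) = (32*(4 + 5/2))*(6*(-4)) = (32*(13/2))*(-24) = 208*(-24) = -4992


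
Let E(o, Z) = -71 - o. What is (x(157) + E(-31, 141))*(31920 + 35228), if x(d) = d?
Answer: 7856316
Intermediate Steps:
(x(157) + E(-31, 141))*(31920 + 35228) = (157 + (-71 - 1*(-31)))*(31920 + 35228) = (157 + (-71 + 31))*67148 = (157 - 40)*67148 = 117*67148 = 7856316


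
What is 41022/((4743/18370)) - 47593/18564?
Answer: 1004749307/6324 ≈ 1.5888e+5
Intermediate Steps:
41022/((4743/18370)) - 47593/18564 = 41022/((4743*(1/18370))) - 47593*1/18564 = 41022/(4743/18370) - 523/204 = 41022*(18370/4743) - 523/204 = 83730460/527 - 523/204 = 1004749307/6324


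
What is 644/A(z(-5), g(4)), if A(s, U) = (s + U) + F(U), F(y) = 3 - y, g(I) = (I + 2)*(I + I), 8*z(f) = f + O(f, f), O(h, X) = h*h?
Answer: 1288/11 ≈ 117.09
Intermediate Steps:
O(h, X) = h²
z(f) = f/8 + f²/8 (z(f) = (f + f²)/8 = f/8 + f²/8)
g(I) = 2*I*(2 + I) (g(I) = (2 + I)*(2*I) = 2*I*(2 + I))
A(s, U) = 3 + s (A(s, U) = (s + U) + (3 - U) = (U + s) + (3 - U) = 3 + s)
644/A(z(-5), g(4)) = 644/(3 + (⅛)*(-5)*(1 - 5)) = 644/(3 + (⅛)*(-5)*(-4)) = 644/(3 + 5/2) = 644/(11/2) = 644*(2/11) = 1288/11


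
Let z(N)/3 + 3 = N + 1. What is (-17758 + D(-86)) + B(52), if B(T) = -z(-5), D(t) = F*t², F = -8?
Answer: -76905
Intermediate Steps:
z(N) = -6 + 3*N (z(N) = -9 + 3*(N + 1) = -9 + 3*(1 + N) = -9 + (3 + 3*N) = -6 + 3*N)
D(t) = -8*t²
B(T) = 21 (B(T) = -(-6 + 3*(-5)) = -(-6 - 15) = -1*(-21) = 21)
(-17758 + D(-86)) + B(52) = (-17758 - 8*(-86)²) + 21 = (-17758 - 8*7396) + 21 = (-17758 - 59168) + 21 = -76926 + 21 = -76905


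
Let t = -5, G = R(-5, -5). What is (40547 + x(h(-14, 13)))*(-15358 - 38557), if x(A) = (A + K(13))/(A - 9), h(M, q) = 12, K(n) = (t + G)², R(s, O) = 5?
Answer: -2186307165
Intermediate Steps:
G = 5
K(n) = 0 (K(n) = (-5 + 5)² = 0² = 0)
x(A) = A/(-9 + A) (x(A) = (A + 0)/(A - 9) = A/(-9 + A))
(40547 + x(h(-14, 13)))*(-15358 - 38557) = (40547 + 12/(-9 + 12))*(-15358 - 38557) = (40547 + 12/3)*(-53915) = (40547 + 12*(⅓))*(-53915) = (40547 + 4)*(-53915) = 40551*(-53915) = -2186307165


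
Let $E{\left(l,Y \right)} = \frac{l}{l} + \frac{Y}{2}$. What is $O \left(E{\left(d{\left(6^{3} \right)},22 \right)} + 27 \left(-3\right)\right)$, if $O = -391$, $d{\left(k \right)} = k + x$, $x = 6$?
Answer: $26979$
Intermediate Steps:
$d{\left(k \right)} = 6 + k$ ($d{\left(k \right)} = k + 6 = 6 + k$)
$E{\left(l,Y \right)} = 1 + \frac{Y}{2}$ ($E{\left(l,Y \right)} = 1 + Y \frac{1}{2} = 1 + \frac{Y}{2}$)
$O \left(E{\left(d{\left(6^{3} \right)},22 \right)} + 27 \left(-3\right)\right) = - 391 \left(\left(1 + \frac{1}{2} \cdot 22\right) + 27 \left(-3\right)\right) = - 391 \left(\left(1 + 11\right) - 81\right) = - 391 \left(12 - 81\right) = \left(-391\right) \left(-69\right) = 26979$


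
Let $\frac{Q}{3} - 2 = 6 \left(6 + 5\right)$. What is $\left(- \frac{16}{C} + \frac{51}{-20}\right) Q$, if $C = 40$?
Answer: $- \frac{3009}{5} \approx -601.8$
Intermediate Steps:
$Q = 204$ ($Q = 6 + 3 \cdot 6 \left(6 + 5\right) = 6 + 3 \cdot 6 \cdot 11 = 6 + 3 \cdot 66 = 6 + 198 = 204$)
$\left(- \frac{16}{C} + \frac{51}{-20}\right) Q = \left(- \frac{16}{40} + \frac{51}{-20}\right) 204 = \left(\left(-16\right) \frac{1}{40} + 51 \left(- \frac{1}{20}\right)\right) 204 = \left(- \frac{2}{5} - \frac{51}{20}\right) 204 = \left(- \frac{59}{20}\right) 204 = - \frac{3009}{5}$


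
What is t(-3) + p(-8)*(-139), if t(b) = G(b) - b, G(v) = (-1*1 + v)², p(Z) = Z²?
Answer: -8877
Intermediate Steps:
G(v) = (-1 + v)²
t(b) = (-1 + b)² - b
t(-3) + p(-8)*(-139) = ((-1 - 3)² - 1*(-3)) + (-8)²*(-139) = ((-4)² + 3) + 64*(-139) = (16 + 3) - 8896 = 19 - 8896 = -8877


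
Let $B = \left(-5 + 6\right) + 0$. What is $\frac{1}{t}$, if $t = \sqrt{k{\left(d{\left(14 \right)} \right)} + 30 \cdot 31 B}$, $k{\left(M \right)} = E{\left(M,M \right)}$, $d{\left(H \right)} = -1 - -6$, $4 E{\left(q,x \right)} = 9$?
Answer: $\frac{2 \sqrt{3729}}{3729} \approx 0.032752$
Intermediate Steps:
$E{\left(q,x \right)} = \frac{9}{4}$ ($E{\left(q,x \right)} = \frac{1}{4} \cdot 9 = \frac{9}{4}$)
$B = 1$ ($B = 1 + 0 = 1$)
$d{\left(H \right)} = 5$ ($d{\left(H \right)} = -1 + 6 = 5$)
$k{\left(M \right)} = \frac{9}{4}$
$t = \frac{\sqrt{3729}}{2}$ ($t = \sqrt{\frac{9}{4} + 30 \cdot 31 \cdot 1} = \sqrt{\frac{9}{4} + 930 \cdot 1} = \sqrt{\frac{9}{4} + 930} = \sqrt{\frac{3729}{4}} = \frac{\sqrt{3729}}{2} \approx 30.533$)
$\frac{1}{t} = \frac{1}{\frac{1}{2} \sqrt{3729}} = \frac{2 \sqrt{3729}}{3729}$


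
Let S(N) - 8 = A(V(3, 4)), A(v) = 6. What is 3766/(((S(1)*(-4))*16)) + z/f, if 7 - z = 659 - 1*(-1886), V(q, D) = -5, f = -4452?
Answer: -86263/23744 ≈ -3.6330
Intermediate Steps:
S(N) = 14 (S(N) = 8 + 6 = 14)
z = -2538 (z = 7 - (659 - 1*(-1886)) = 7 - (659 + 1886) = 7 - 1*2545 = 7 - 2545 = -2538)
3766/(((S(1)*(-4))*16)) + z/f = 3766/(((14*(-4))*16)) - 2538/(-4452) = 3766/((-56*16)) - 2538*(-1/4452) = 3766/(-896) + 423/742 = 3766*(-1/896) + 423/742 = -269/64 + 423/742 = -86263/23744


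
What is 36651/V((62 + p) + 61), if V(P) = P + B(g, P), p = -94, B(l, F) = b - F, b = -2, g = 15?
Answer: -36651/2 ≈ -18326.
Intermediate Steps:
B(l, F) = -2 - F
V(P) = -2 (V(P) = P + (-2 - P) = -2)
36651/V((62 + p) + 61) = 36651/(-2) = 36651*(-½) = -36651/2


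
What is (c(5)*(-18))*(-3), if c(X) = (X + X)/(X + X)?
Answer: 54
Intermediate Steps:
c(X) = 1 (c(X) = (2*X)/((2*X)) = (2*X)*(1/(2*X)) = 1)
(c(5)*(-18))*(-3) = (1*(-18))*(-3) = -18*(-3) = 54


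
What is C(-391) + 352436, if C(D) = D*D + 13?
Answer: 505330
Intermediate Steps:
C(D) = 13 + D² (C(D) = D² + 13 = 13 + D²)
C(-391) + 352436 = (13 + (-391)²) + 352436 = (13 + 152881) + 352436 = 152894 + 352436 = 505330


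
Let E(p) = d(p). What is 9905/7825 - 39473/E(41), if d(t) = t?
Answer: -61694024/64165 ≈ -961.49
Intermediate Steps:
E(p) = p
9905/7825 - 39473/E(41) = 9905/7825 - 39473/41 = 9905*(1/7825) - 39473*1/41 = 1981/1565 - 39473/41 = -61694024/64165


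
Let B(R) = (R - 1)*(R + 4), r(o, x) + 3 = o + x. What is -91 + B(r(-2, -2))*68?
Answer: 1541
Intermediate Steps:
r(o, x) = -3 + o + x (r(o, x) = -3 + (o + x) = -3 + o + x)
B(R) = (-1 + R)*(4 + R)
-91 + B(r(-2, -2))*68 = -91 + (-4 + (-3 - 2 - 2)**2 + 3*(-3 - 2 - 2))*68 = -91 + (-4 + (-7)**2 + 3*(-7))*68 = -91 + (-4 + 49 - 21)*68 = -91 + 24*68 = -91 + 1632 = 1541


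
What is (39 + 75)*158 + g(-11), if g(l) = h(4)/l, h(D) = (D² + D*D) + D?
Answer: 198096/11 ≈ 18009.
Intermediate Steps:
h(D) = D + 2*D² (h(D) = (D² + D²) + D = 2*D² + D = D + 2*D²)
g(l) = 36/l (g(l) = (4*(1 + 2*4))/l = (4*(1 + 8))/l = (4*9)/l = 36/l)
(39 + 75)*158 + g(-11) = (39 + 75)*158 + 36/(-11) = 114*158 + 36*(-1/11) = 18012 - 36/11 = 198096/11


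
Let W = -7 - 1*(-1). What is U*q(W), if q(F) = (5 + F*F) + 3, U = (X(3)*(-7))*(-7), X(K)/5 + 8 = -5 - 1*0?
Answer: -140140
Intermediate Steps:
X(K) = -65 (X(K) = -40 + 5*(-5 - 1*0) = -40 + 5*(-5 + 0) = -40 + 5*(-5) = -40 - 25 = -65)
U = -3185 (U = -65*(-7)*(-7) = 455*(-7) = -3185)
W = -6 (W = -7 + 1 = -6)
q(F) = 8 + F² (q(F) = (5 + F²) + 3 = 8 + F²)
U*q(W) = -3185*(8 + (-6)²) = -3185*(8 + 36) = -3185*44 = -140140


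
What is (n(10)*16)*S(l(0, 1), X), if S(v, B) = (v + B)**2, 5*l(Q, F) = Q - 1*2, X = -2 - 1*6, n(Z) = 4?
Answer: 112896/25 ≈ 4515.8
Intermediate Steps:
X = -8 (X = -2 - 6 = -8)
l(Q, F) = -2/5 + Q/5 (l(Q, F) = (Q - 1*2)/5 = (Q - 2)/5 = (-2 + Q)/5 = -2/5 + Q/5)
S(v, B) = (B + v)**2
(n(10)*16)*S(l(0, 1), X) = (4*16)*(-8 + (-2/5 + (1/5)*0))**2 = 64*(-8 + (-2/5 + 0))**2 = 64*(-8 - 2/5)**2 = 64*(-42/5)**2 = 64*(1764/25) = 112896/25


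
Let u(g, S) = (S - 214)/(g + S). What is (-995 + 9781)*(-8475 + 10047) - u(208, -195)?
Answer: 179551105/13 ≈ 1.3812e+7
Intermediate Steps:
u(g, S) = (-214 + S)/(S + g)
(-995 + 9781)*(-8475 + 10047) - u(208, -195) = (-995 + 9781)*(-8475 + 10047) - (-214 - 195)/(-195 + 208) = 8786*1572 - (-409)/13 = 13811592 - (-409)/13 = 13811592 - 1*(-409/13) = 13811592 + 409/13 = 179551105/13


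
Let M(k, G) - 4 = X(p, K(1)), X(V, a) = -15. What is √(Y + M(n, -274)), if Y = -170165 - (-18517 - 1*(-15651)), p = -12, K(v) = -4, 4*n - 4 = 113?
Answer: 39*I*√110 ≈ 409.04*I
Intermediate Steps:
n = 117/4 (n = 1 + (¼)*113 = 1 + 113/4 = 117/4 ≈ 29.250)
Y = -167299 (Y = -170165 - (-18517 + 15651) = -170165 - 1*(-2866) = -170165 + 2866 = -167299)
M(k, G) = -11 (M(k, G) = 4 - 15 = -11)
√(Y + M(n, -274)) = √(-167299 - 11) = √(-167310) = 39*I*√110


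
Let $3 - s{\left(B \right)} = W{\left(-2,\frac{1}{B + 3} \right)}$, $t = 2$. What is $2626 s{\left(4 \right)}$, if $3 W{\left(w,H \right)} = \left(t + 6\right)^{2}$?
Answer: $- \frac{144430}{3} \approx -48143.0$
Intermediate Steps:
$W{\left(w,H \right)} = \frac{64}{3}$ ($W{\left(w,H \right)} = \frac{\left(2 + 6\right)^{2}}{3} = \frac{8^{2}}{3} = \frac{1}{3} \cdot 64 = \frac{64}{3}$)
$s{\left(B \right)} = - \frac{55}{3}$ ($s{\left(B \right)} = 3 - \frac{64}{3} = - \frac{55}{3}$)
$2626 s{\left(4 \right)} = 2626 \left(- \frac{55}{3}\right) = - \frac{144430}{3}$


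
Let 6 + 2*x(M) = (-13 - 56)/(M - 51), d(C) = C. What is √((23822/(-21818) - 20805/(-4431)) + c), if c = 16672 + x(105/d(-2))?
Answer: 8*√608703100405440978/48337779 ≈ 129.12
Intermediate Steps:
x(M) = -3 - 69/(2*(-51 + M)) (x(M) = -3 + ((-13 - 56)/(M - 51))/2 = -3 + (-69/(-51 + M))/2 = -3 - 69/(2*(-51 + M)))
c = 50008/3 (c = 16672 + 3*(79 - 210/(-2))/(2*(-51 + 105/(-2))) = 16672 + 3*(79 - 210*(-1)/2)/(2*(-51 + 105*(-½))) = 16672 + 3*(79 - 2*(-105/2))/(2*(-51 - 105/2)) = 16672 + 3*(79 + 105)/(2*(-207/2)) = 16672 + (3/2)*(-2/207)*184 = 16672 - 8/3 = 50008/3 ≈ 16669.)
√((23822/(-21818) - 20805/(-4431)) + c) = √((23822/(-21818) - 20805/(-4431)) + 50008/3) = √((23822*(-1/21818) - 20805*(-1/4431)) + 50008/3) = √((-11911/10909 + 6935/1477) + 50008/3) = √(58061368/16112593 + 50008/3) = √(805932734848/48337779) = 8*√608703100405440978/48337779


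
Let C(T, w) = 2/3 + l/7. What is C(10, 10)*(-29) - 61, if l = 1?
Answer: -1774/21 ≈ -84.476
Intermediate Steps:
C(T, w) = 17/21 (C(T, w) = 2/3 + 1/7 = 2*(⅓) + 1*(⅐) = ⅔ + ⅐ = 17/21)
C(10, 10)*(-29) - 61 = (17/21)*(-29) - 61 = -493/21 - 61 = -1774/21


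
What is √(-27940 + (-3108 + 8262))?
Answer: I*√22786 ≈ 150.95*I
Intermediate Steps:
√(-27940 + (-3108 + 8262)) = √(-27940 + 5154) = √(-22786) = I*√22786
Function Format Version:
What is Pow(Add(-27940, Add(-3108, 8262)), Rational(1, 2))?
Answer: Mul(I, Pow(22786, Rational(1, 2))) ≈ Mul(150.95, I)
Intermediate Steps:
Pow(Add(-27940, Add(-3108, 8262)), Rational(1, 2)) = Pow(Add(-27940, 5154), Rational(1, 2)) = Pow(-22786, Rational(1, 2)) = Mul(I, Pow(22786, Rational(1, 2)))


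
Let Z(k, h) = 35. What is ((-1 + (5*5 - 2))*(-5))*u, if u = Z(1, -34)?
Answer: -3850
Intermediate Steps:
u = 35
((-1 + (5*5 - 2))*(-5))*u = ((-1 + (5*5 - 2))*(-5))*35 = ((-1 + (25 - 2))*(-5))*35 = ((-1 + 23)*(-5))*35 = (22*(-5))*35 = -110*35 = -3850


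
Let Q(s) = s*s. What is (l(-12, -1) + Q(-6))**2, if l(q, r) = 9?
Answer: 2025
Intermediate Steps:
Q(s) = s**2
(l(-12, -1) + Q(-6))**2 = (9 + (-6)**2)**2 = (9 + 36)**2 = 45**2 = 2025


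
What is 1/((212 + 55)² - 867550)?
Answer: -1/796261 ≈ -1.2559e-6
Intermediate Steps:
1/((212 + 55)² - 867550) = 1/(267² - 867550) = 1/(71289 - 867550) = 1/(-796261) = -1/796261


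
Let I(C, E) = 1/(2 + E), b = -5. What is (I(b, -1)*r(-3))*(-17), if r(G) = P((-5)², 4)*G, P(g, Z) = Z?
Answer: 204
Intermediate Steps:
r(G) = 4*G
(I(b, -1)*r(-3))*(-17) = ((4*(-3))/(2 - 1))*(-17) = (-12/1)*(-17) = (1*(-12))*(-17) = -12*(-17) = 204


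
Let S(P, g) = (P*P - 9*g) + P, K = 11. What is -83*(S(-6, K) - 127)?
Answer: 16268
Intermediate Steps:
S(P, g) = P + P² - 9*g (S(P, g) = (P² - 9*g) + P = P + P² - 9*g)
-83*(S(-6, K) - 127) = -83*((-6 + (-6)² - 9*11) - 127) = -83*((-6 + 36 - 99) - 127) = -83*(-69 - 127) = -83*(-196) = 16268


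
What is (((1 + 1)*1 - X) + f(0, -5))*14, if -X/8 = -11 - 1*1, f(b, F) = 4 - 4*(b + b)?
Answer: -1260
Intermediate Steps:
f(b, F) = 4 - 8*b
X = 96 (X = -8*(-11 - 1*1) = -8*(-11 - 1) = -8*(-12) = 96)
(((1 + 1)*1 - X) + f(0, -5))*14 = (((1 + 1)*1 - 1*96) + (4 - 8*0))*14 = ((2*1 - 96) + (4 + 0))*14 = ((2 - 96) + 4)*14 = (-94 + 4)*14 = -90*14 = -1260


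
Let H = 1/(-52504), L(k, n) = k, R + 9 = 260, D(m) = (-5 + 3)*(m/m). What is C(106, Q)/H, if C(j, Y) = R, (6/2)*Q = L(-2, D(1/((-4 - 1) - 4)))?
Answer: -13178504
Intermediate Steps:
D(m) = -2 (D(m) = -2*1 = -2)
R = 251 (R = -9 + 260 = 251)
Q = -⅔ (Q = (⅓)*(-2) = -⅔ ≈ -0.66667)
C(j, Y) = 251
H = -1/52504 ≈ -1.9046e-5
C(106, Q)/H = 251/(-1/52504) = 251*(-52504) = -13178504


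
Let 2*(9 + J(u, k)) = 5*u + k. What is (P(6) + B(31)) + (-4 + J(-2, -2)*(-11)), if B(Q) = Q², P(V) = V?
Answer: 1128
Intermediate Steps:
J(u, k) = -9 + k/2 + 5*u/2 (J(u, k) = -9 + (5*u + k)/2 = -9 + (k + 5*u)/2 = -9 + (k/2 + 5*u/2) = -9 + k/2 + 5*u/2)
(P(6) + B(31)) + (-4 + J(-2, -2)*(-11)) = (6 + 31²) + (-4 + (-9 + (½)*(-2) + (5/2)*(-2))*(-11)) = (6 + 961) + (-4 + (-9 - 1 - 5)*(-11)) = 967 + (-4 - 15*(-11)) = 967 + (-4 + 165) = 967 + 161 = 1128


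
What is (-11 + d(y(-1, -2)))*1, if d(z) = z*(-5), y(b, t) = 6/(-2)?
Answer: 4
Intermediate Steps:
y(b, t) = -3 (y(b, t) = 6*(-½) = -3)
d(z) = -5*z
(-11 + d(y(-1, -2)))*1 = (-11 - 5*(-3))*1 = (-11 + 15)*1 = 4*1 = 4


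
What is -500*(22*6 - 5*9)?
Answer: -43500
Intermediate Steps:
-500*(22*6 - 5*9) = -500*(132 - 45) = -500*87 = -43500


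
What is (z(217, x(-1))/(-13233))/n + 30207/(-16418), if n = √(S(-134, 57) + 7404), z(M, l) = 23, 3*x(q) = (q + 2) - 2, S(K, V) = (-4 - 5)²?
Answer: -30207/16418 - 23*√7485/99049005 ≈ -1.8399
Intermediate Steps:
S(K, V) = 81 (S(K, V) = (-9)² = 81)
x(q) = q/3 (x(q) = ((q + 2) - 2)/3 = ((2 + q) - 2)/3 = q/3)
n = √7485 (n = √(81 + 7404) = √7485 ≈ 86.516)
(z(217, x(-1))/(-13233))/n + 30207/(-16418) = (23/(-13233))/(√7485) + 30207/(-16418) = (23*(-1/13233))*(√7485/7485) + 30207*(-1/16418) = -23*√7485/99049005 - 30207/16418 = -30207/16418 - 23*√7485/99049005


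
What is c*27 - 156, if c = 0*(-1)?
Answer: -156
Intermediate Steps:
c = 0
c*27 - 156 = 0*27 - 156 = 0 - 156 = -156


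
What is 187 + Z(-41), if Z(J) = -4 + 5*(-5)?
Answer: 158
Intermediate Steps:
Z(J) = -29 (Z(J) = -4 - 25 = -29)
187 + Z(-41) = 187 - 29 = 158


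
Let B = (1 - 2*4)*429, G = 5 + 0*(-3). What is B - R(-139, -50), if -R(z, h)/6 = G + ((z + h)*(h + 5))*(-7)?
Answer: -360183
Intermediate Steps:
G = 5 (G = 5 + 0 = 5)
R(z, h) = -30 + 42*(5 + h)*(h + z) (R(z, h) = -6*(5 + ((z + h)*(h + 5))*(-7)) = -6*(5 + ((h + z)*(5 + h))*(-7)) = -6*(5 + ((5 + h)*(h + z))*(-7)) = -6*(5 - 7*(5 + h)*(h + z)) = -30 + 42*(5 + h)*(h + z))
B = -3003 (B = (1 - 8)*429 = -7*429 = -3003)
B - R(-139, -50) = -3003 - (-30 + 42*(-50)² + 210*(-50) + 210*(-139) + 42*(-50)*(-139)) = -3003 - (-30 + 42*2500 - 10500 - 29190 + 291900) = -3003 - (-30 + 105000 - 10500 - 29190 + 291900) = -3003 - 1*357180 = -3003 - 357180 = -360183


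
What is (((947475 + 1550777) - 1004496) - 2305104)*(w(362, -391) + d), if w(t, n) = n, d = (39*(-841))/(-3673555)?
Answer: 1165361205933688/3673555 ≈ 3.1723e+8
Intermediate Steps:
d = 32799/3673555 (d = -32799*(-1/3673555) = 32799/3673555 ≈ 0.0089284)
(((947475 + 1550777) - 1004496) - 2305104)*(w(362, -391) + d) = (((947475 + 1550777) - 1004496) - 2305104)*(-391 + 32799/3673555) = ((2498252 - 1004496) - 2305104)*(-1436327206/3673555) = (1493756 - 2305104)*(-1436327206/3673555) = -811348*(-1436327206/3673555) = 1165361205933688/3673555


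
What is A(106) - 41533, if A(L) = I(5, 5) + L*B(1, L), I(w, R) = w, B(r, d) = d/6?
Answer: -118966/3 ≈ -39655.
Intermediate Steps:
B(r, d) = d/6 (B(r, d) = d*(⅙) = d/6)
A(L) = 5 + L²/6 (A(L) = 5 + L*(L/6) = 5 + L²/6)
A(106) - 41533 = (5 + (⅙)*106²) - 41533 = (5 + (⅙)*11236) - 41533 = (5 + 5618/3) - 41533 = 5633/3 - 41533 = -118966/3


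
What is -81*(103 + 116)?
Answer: -17739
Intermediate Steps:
-81*(103 + 116) = -81*219 = -17739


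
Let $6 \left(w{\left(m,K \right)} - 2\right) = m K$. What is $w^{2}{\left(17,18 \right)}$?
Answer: $2809$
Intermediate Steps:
$w{\left(m,K \right)} = 2 + \frac{K m}{6}$ ($w{\left(m,K \right)} = 2 + \frac{m K}{6} = 2 + \frac{K m}{6}$)
$w^{2}{\left(17,18 \right)} = \left(2 + \frac{1}{6} \cdot 18 \cdot 17\right)^{2} = \left(2 + 51\right)^{2} = 53^{2} = 2809$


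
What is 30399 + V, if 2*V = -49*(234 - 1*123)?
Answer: 55359/2 ≈ 27680.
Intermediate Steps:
V = -5439/2 (V = (-49*(234 - 1*123))/2 = (-49*(234 - 123))/2 = (-49*111)/2 = (1/2)*(-5439) = -5439/2 ≈ -2719.5)
30399 + V = 30399 - 5439/2 = 55359/2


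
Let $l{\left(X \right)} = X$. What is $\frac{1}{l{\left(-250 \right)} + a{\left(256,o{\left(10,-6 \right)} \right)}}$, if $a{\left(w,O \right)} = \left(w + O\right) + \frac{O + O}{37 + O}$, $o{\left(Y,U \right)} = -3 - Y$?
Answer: $- \frac{12}{97} \approx -0.12371$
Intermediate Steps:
$a{\left(w,O \right)} = O + w + \frac{2 O}{37 + O}$ ($a{\left(w,O \right)} = \left(O + w\right) + \frac{2 O}{37 + O} = O + w + \frac{2 O}{37 + O}$)
$\frac{1}{l{\left(-250 \right)} + a{\left(256,o{\left(10,-6 \right)} \right)}} = \frac{1}{-250 + \frac{\left(-3 - 10\right)^{2} + 37 \cdot 256 + 39 \left(-3 - 10\right) + \left(-3 - 10\right) 256}{37 - 13}} = \frac{1}{-250 + \frac{\left(-3 - 10\right)^{2} + 9472 + 39 \left(-3 - 10\right) + \left(-3 - 10\right) 256}{37 - 13}} = \frac{1}{-250 + \frac{\left(-13\right)^{2} + 9472 + 39 \left(-13\right) - 3328}{37 - 13}} = \frac{1}{-250 + \frac{169 + 9472 - 507 - 3328}{24}} = \frac{1}{-250 + \frac{1}{24} \cdot 5806} = \frac{1}{-250 + \frac{2903}{12}} = \frac{1}{- \frac{97}{12}} = - \frac{12}{97}$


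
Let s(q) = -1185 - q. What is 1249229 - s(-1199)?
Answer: 1249215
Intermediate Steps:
1249229 - s(-1199) = 1249229 - (-1185 - 1*(-1199)) = 1249229 - (-1185 + 1199) = 1249229 - 1*14 = 1249229 - 14 = 1249215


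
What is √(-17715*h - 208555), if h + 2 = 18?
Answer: I*√491995 ≈ 701.42*I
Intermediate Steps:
h = 16 (h = -2 + 18 = 16)
√(-17715*h - 208555) = √(-17715*16 - 208555) = √(-283440 - 208555) = √(-491995) = I*√491995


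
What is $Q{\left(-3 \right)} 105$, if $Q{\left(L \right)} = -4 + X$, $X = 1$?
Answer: $-315$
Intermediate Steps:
$Q{\left(L \right)} = -3$ ($Q{\left(L \right)} = -4 + 1 = -3$)
$Q{\left(-3 \right)} 105 = \left(-3\right) 105 = -315$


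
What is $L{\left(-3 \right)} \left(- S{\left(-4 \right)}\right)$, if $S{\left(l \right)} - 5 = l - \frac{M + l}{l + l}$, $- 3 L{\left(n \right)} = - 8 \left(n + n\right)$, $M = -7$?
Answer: $-6$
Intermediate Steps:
$L{\left(n \right)} = \frac{16 n}{3}$ ($L{\left(n \right)} = - \frac{\left(-8\right) \left(n + n\right)}{3} = - \frac{\left(-8\right) 2 n}{3} = - \frac{\left(-16\right) n}{3} = \frac{16 n}{3}$)
$S{\left(l \right)} = 5 + l - \frac{-7 + l}{2 l}$ ($S{\left(l \right)} = 5 + \left(l - \frac{-7 + l}{l + l}\right) = 5 + \left(l - \frac{-7 + l}{2 l}\right) = 5 + l - \frac{-7 + l}{2 l}$)
$L{\left(-3 \right)} \left(- S{\left(-4 \right)}\right) = \frac{16}{3} \left(-3\right) \left(- (\frac{9}{2} - 4 + \frac{7}{2 \left(-4\right)})\right) = - 16 \left(- (\frac{9}{2} - 4 + \frac{7}{2} \left(- \frac{1}{4}\right))\right) = - 16 \left(- (\frac{9}{2} - 4 - \frac{7}{8})\right) = - 16 \left(\left(-1\right) \left(- \frac{3}{8}\right)\right) = \left(-16\right) \frac{3}{8} = -6$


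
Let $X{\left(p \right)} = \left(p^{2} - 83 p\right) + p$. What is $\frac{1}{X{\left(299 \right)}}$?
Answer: $\frac{1}{64883} \approx 1.5412 \cdot 10^{-5}$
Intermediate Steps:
$X{\left(p \right)} = p^{2} - 82 p$
$\frac{1}{X{\left(299 \right)}} = \frac{1}{299 \left(-82 + 299\right)} = \frac{1}{299 \cdot 217} = \frac{1}{64883}$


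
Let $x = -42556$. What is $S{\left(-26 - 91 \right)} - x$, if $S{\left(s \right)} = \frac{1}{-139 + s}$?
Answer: $\frac{10894335}{256} \approx 42556.0$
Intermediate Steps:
$S{\left(-26 - 91 \right)} - x = \frac{1}{-139 - 117} - -42556 = \frac{1}{-139 - 117} + 42556 = \frac{1}{-256} + 42556 = - \frac{1}{256} + 42556 = \frac{10894335}{256}$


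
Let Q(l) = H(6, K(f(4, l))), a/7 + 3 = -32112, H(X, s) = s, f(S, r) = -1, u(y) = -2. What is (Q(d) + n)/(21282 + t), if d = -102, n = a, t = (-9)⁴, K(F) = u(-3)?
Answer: -224807/27843 ≈ -8.0741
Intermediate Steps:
K(F) = -2
a = -224805 (a = -21 + 7*(-32112) = -21 - 224784 = -224805)
t = 6561
n = -224805
Q(l) = -2
(Q(d) + n)/(21282 + t) = (-2 - 224805)/(21282 + 6561) = -224807/27843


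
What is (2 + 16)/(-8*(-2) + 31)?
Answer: 18/47 ≈ 0.38298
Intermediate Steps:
(2 + 16)/(-8*(-2) + 31) = 18/(16 + 31) = 18/47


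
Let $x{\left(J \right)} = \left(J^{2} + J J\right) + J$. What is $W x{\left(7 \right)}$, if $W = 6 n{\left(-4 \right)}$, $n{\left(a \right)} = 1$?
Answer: $630$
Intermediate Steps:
$x{\left(J \right)} = J + 2 J^{2}$ ($x{\left(J \right)} = \left(J^{2} + J^{2}\right) + J = 2 J^{2} + J = J + 2 J^{2}$)
$W = 6$ ($W = 6 \cdot 1 = 6$)
$W x{\left(7 \right)} = 6 \cdot 7 \left(1 + 2 \cdot 7\right) = 6 \cdot 7 \left(1 + 14\right) = 6 \cdot 7 \cdot 15 = 6 \cdot 105 = 630$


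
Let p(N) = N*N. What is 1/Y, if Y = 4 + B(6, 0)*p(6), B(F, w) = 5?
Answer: 1/184 ≈ 0.0054348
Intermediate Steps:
p(N) = N**2
Y = 184 (Y = 4 + 5*6**2 = 4 + 5*36 = 4 + 180 = 184)
1/Y = 1/184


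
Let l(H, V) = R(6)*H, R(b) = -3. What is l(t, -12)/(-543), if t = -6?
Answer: -6/181 ≈ -0.033149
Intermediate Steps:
l(H, V) = -3*H
l(t, -12)/(-543) = -3*(-6)/(-543) = 18*(-1/543) = -6/181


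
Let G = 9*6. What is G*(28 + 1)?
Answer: 1566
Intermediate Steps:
G = 54
G*(28 + 1) = 54*(28 + 1) = 54*29 = 1566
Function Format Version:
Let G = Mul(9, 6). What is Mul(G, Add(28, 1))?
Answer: 1566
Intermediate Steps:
G = 54
Mul(G, Add(28, 1)) = Mul(54, Add(28, 1)) = Mul(54, 29) = 1566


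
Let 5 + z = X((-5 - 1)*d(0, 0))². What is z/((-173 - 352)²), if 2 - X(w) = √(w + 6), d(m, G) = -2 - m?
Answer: 17/275625 - 4*√2/91875 ≈ 1.0680e-7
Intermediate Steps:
X(w) = 2 - √(6 + w) (X(w) = 2 - √(w + 6) = 2 - √(6 + w))
z = -5 + (2 - 3*√2)² (z = -5 + (2 - √(6 + (-5 - 1)*(-2 - 1*0)))² = -5 + (2 - √(6 - 6*(-2 + 0)))² = -5 + (2 - √(6 - 6*(-2)))² = -5 + (2 - √(6 + 12))² = -5 + (2 - √18)² = -5 + (2 - 3*√2)² ≈ 0.029437)
z/((-173 - 352)²) = (17 - 12*√2)/((-173 - 352)²) = (17 - 12*√2)/((-525)²) = (17 - 12*√2)/275625 = (17 - 12*√2)*(1/275625) = 17/275625 - 4*√2/91875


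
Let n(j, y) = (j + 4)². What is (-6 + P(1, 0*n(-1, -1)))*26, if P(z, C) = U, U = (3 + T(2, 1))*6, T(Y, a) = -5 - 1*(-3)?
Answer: 0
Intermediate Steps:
T(Y, a) = -2 (T(Y, a) = -5 + 3 = -2)
n(j, y) = (4 + j)²
U = 6 (U = (3 - 2)*6 = 1*6 = 6)
P(z, C) = 6
(-6 + P(1, 0*n(-1, -1)))*26 = (-6 + 6)*26 = 0*26 = 0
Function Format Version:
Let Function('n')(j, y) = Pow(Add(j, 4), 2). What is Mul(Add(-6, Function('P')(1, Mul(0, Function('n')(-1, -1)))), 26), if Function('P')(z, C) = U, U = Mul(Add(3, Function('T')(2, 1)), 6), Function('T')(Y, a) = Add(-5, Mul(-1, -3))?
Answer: 0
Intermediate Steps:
Function('T')(Y, a) = -2 (Function('T')(Y, a) = Add(-5, 3) = -2)
Function('n')(j, y) = Pow(Add(4, j), 2)
U = 6 (U = Mul(Add(3, -2), 6) = Mul(1, 6) = 6)
Function('P')(z, C) = 6
Mul(Add(-6, Function('P')(1, Mul(0, Function('n')(-1, -1)))), 26) = Mul(Add(-6, 6), 26) = Mul(0, 26) = 0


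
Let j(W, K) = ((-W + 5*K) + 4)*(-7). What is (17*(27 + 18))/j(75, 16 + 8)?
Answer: -765/343 ≈ -2.2303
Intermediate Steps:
j(W, K) = -28 - 35*K + 7*W (j(W, K) = (4 - W + 5*K)*(-7) = -28 - 35*K + 7*W)
(17*(27 + 18))/j(75, 16 + 8) = (17*(27 + 18))/(-28 - 35*(16 + 8) + 7*75) = (17*45)/(-28 - 35*24 + 525) = 765/(-28 - 840 + 525) = 765/(-343) = 765*(-1/343) = -765/343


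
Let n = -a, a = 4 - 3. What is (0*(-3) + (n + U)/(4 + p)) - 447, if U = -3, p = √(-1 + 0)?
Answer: -7615/17 + 4*I/17 ≈ -447.94 + 0.23529*I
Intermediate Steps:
p = I (p = √(-1) = I ≈ 1.0*I)
a = 1
n = -1 (n = -1*1 = -1)
(0*(-3) + (n + U)/(4 + p)) - 447 = (0*(-3) + (-1 - 3)/(4 + I)) - 447 = (0 - 4*(4 - I)/17) - 447 = -4*(4 - I)/17 - 447 = -447 - 4*(4 - I)/17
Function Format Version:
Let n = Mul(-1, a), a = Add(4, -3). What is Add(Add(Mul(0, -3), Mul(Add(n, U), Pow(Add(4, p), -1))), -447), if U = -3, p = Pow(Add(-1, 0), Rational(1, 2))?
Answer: Add(Rational(-7615, 17), Mul(Rational(4, 17), I)) ≈ Add(-447.94, Mul(0.23529, I))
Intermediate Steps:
p = I (p = Pow(-1, Rational(1, 2)) = I ≈ Mul(1.0000, I))
a = 1
n = -1 (n = Mul(-1, 1) = -1)
Add(Add(Mul(0, -3), Mul(Add(n, U), Pow(Add(4, p), -1))), -447) = Add(Add(Mul(0, -3), Mul(Add(-1, -3), Pow(Add(4, I), -1))), -447) = Add(Add(0, Mul(-4, Mul(Rational(1, 17), Add(4, Mul(-1, I))))), -447) = Add(Add(0, Mul(Rational(-4, 17), Add(4, Mul(-1, I)))), -447) = Add(Mul(Rational(-4, 17), Add(4, Mul(-1, I))), -447) = Add(-447, Mul(Rational(-4, 17), Add(4, Mul(-1, I))))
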